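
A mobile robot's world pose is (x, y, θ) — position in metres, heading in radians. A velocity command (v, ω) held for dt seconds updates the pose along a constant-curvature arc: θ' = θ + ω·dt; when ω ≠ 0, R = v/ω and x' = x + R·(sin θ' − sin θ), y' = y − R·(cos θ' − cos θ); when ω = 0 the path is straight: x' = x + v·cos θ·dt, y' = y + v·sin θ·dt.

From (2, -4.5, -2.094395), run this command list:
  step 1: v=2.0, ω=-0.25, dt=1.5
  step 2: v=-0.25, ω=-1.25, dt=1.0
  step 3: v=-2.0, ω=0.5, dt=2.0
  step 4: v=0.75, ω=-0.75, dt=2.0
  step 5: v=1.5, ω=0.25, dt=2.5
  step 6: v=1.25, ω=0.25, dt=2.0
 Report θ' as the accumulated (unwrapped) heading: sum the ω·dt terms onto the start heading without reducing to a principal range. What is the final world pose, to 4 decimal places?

step 1: θ'=-2.4694 (R=-8.0000) → pose (0.0535, -6.7596, -2.4694)
step 2: θ'=-3.7194 (R=0.2000) → pose (0.2872, -6.7486, -3.7194)
step 3: θ'=-2.7194 (R=-4.0000) → pose (4.1110, -7.0467, -2.7194)
step 4: θ'=-4.2194 (R=-1.0000) → pose (2.8203, -6.6078, -4.2194)
step 5: θ'=-3.5944 (R=6.0000) → pose (0.1598, -4.0520, -3.5944)
step 6: θ'=-3.0944 (R=5.0000) → pose (-2.2636, -3.5537, -3.0944)

(-2.2636, -3.5537, -3.0944)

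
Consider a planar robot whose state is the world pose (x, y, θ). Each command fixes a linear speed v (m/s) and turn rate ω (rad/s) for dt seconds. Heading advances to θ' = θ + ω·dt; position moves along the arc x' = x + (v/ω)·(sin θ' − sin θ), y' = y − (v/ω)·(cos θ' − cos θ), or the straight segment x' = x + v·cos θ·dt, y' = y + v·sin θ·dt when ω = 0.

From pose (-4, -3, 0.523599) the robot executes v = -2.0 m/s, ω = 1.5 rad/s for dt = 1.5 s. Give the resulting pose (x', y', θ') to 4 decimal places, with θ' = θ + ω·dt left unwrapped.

θ' = 0.5236 + 1.5·1.5 = 2.7736
R = v/ω = -2.0/1.5 = -1.3333
x' = -4 + -1.3333·(sin 2.7736 − sin 0.5236) = -3.8130
y' = -3 − -1.3333·(cos 2.7736 − cos 0.5236) = -5.3988

(-3.8130, -5.3988, 2.7736)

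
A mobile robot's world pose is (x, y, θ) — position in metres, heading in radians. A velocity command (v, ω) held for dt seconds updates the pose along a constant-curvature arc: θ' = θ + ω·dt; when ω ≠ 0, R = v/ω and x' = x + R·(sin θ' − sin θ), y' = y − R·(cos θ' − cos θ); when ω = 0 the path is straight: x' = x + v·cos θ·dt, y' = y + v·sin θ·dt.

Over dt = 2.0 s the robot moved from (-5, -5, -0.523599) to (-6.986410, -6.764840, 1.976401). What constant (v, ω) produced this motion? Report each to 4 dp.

v = -1.7500, ω = 1.2500

Δθ = 1.976401 − -0.523599 = 2.500000
ω = Δθ/dt = 2.500000/2.0 = 1.2500
R = Δx/(sin θ' − sin θ) = -1.4000
v = R·ω = -1.4000·1.2500 = -1.7500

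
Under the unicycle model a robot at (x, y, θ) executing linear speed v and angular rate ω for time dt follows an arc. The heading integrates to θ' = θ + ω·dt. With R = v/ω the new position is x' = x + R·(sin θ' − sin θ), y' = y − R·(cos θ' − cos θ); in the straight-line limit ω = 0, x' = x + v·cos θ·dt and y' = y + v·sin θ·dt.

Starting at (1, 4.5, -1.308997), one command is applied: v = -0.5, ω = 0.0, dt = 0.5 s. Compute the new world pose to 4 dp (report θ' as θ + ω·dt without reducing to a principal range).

(0.9353, 4.7415, -1.3090)

θ' = -1.3090 + 0.0·0.5 = -1.3090
ω = 0 → straight: x' = 1 + -0.5·cos(-1.3090)·0.5 = 0.9353
y' = 4.5 + -0.5·sin(-1.3090)·0.5 = 4.7415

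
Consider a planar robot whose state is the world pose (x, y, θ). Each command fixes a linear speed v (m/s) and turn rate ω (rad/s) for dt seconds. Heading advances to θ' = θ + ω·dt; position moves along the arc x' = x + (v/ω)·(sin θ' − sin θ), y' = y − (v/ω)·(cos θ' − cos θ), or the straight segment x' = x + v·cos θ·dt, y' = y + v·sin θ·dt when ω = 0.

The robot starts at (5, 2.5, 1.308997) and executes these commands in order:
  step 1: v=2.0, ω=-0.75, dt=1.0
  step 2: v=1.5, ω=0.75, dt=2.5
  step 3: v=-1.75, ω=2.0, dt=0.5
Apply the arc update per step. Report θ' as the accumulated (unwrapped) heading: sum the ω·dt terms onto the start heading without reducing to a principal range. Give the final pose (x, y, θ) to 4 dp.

step 1: θ'=0.5590 (R=-2.6667) → pose (6.1616, 4.0706, 0.5590)
step 2: θ'=2.4340 (R=2.0000) → pose (6.4009, 7.2860, 2.4340)
step 3: θ'=3.4340 (R=-0.8750) → pose (7.2219, 7.1131, 3.4340)

(7.2219, 7.1131, 3.4340)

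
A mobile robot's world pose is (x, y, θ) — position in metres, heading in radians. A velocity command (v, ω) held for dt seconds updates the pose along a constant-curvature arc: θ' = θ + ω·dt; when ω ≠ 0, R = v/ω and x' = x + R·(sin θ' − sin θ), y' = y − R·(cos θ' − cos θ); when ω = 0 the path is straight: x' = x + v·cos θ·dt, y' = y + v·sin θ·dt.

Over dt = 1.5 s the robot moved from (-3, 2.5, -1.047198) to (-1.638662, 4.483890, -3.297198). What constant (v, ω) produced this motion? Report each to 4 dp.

v = -2.0000, ω = -1.5000

Δθ = -3.297198 − -1.047198 = -2.250000
ω = Δθ/dt = -2.250000/1.5 = -1.5000
R = −Δy/(cos θ' − cos θ) = 1.3333
v = R·ω = 1.3333·-1.5000 = -2.0000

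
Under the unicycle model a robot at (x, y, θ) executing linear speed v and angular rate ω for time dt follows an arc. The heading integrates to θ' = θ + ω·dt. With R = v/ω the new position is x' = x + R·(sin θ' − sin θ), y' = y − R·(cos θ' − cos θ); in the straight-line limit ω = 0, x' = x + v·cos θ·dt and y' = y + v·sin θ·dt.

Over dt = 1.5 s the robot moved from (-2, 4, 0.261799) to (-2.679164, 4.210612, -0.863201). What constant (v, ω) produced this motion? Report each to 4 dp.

Δθ = -0.863201 − 0.261799 = -1.125000
ω = Δθ/dt = -1.125000/1.5 = -0.7500
R = Δx/(sin θ' − sin θ) = 0.6667
v = R·ω = 0.6667·-0.7500 = -0.5000

v = -0.5000, ω = -0.7500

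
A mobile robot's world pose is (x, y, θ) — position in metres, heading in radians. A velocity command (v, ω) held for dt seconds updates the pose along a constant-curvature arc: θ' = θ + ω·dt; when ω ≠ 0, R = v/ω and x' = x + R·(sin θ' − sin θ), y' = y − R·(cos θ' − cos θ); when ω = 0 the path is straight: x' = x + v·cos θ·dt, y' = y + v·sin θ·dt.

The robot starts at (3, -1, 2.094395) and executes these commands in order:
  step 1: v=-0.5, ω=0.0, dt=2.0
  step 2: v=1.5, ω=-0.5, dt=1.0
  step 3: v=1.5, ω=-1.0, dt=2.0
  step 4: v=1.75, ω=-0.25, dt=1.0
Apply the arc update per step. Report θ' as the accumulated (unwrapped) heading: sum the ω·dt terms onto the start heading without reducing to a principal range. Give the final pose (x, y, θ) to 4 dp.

step 1: θ'=2.0944 (straight) → pose (3.5000, -1.8660, 2.0944)
step 2: θ'=1.5944 (R=-3.0000) → pose (3.0989, -0.4368, 1.5944)
step 3: θ'=-0.4056 (R=-1.5000) → pose (5.1904, 0.9769, -0.4056)
step 4: θ'=-0.6556 (R=-7.0000) → pose (6.6958, 0.0936, -0.6556)

(6.6958, 0.0936, -0.6556)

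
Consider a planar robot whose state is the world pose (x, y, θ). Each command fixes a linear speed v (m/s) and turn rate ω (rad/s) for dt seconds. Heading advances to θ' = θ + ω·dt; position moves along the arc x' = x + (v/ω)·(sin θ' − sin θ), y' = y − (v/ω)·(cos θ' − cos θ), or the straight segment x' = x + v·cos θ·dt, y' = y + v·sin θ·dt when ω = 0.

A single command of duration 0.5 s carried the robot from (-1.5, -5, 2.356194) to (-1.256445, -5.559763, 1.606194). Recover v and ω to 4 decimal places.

Δθ = 1.606194 − 2.356194 = -0.750000
ω = Δθ/dt = -0.750000/0.5 = -1.5000
R = −Δy/(cos θ' − cos θ) = 0.8333
v = R·ω = 0.8333·-1.5000 = -1.2500

v = -1.2500, ω = -1.5000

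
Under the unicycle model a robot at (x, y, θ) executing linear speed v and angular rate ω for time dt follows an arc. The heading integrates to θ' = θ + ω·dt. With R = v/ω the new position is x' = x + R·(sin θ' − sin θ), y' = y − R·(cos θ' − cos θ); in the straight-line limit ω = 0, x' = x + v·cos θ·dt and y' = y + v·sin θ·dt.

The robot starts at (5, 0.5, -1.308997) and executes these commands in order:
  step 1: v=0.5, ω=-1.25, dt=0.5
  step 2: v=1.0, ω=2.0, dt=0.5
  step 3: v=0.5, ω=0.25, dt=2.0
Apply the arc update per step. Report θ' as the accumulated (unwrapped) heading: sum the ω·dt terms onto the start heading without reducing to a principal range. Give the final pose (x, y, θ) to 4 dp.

step 1: θ'=-1.9340 (R=-0.4000) → pose (4.9875, 0.2544, -1.9340)
step 2: θ'=-0.9340 (R=0.5000) → pose (5.0529, -0.2206, -0.9340)
step 3: θ'=-0.4340 (R=2.0000) → pose (5.8199, -0.8459, -0.4340)

(5.8199, -0.8459, -0.4340)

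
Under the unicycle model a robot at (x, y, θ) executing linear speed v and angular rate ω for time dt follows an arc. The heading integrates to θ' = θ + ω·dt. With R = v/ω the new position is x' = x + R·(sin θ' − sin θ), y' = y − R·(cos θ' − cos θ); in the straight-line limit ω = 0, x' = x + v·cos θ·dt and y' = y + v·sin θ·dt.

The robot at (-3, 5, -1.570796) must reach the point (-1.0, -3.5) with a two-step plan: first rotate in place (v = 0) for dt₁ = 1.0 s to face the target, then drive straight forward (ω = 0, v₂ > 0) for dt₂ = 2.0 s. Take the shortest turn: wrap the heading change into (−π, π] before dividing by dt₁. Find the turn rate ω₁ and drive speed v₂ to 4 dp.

heading to target = atan2(-3.5−5, -1−-3) = -1.3397
Δθ = wrap(-1.3397 − -1.5708) = 0.2311; ω₁ = Δθ/dt₁ = 0.2311
distance = √((-1−-3)² + (-3.5−5)²) = 8.7321; v₂ = distance/dt₂ = 4.3661

ω₁ = 0.2311, v₂ = 4.3661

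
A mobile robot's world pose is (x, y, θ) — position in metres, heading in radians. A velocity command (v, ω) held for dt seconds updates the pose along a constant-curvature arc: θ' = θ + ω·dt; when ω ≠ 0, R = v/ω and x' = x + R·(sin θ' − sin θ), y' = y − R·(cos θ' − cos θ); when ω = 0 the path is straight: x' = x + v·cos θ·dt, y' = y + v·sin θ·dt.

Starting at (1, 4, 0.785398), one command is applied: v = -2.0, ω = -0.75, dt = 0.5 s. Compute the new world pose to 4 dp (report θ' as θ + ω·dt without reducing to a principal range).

(0.1783, 3.4404, 0.4104)

θ' = 0.7854 + -0.75·0.5 = 0.4104
R = v/ω = -2.0/-0.75 = 2.6667
x' = 1 + 2.6667·(sin 0.4104 − sin 0.7854) = 0.1783
y' = 4 − 2.6667·(cos 0.4104 − cos 0.7854) = 3.4404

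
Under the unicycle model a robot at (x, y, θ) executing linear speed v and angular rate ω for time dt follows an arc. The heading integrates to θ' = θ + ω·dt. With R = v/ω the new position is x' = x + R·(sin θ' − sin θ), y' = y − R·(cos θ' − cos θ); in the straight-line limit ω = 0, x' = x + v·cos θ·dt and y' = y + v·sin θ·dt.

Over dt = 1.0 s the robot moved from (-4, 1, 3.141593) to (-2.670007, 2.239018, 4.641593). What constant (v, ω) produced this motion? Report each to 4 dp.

v = -2.0000, ω = 1.5000

Δθ = 4.641593 − 3.141593 = 1.500000
ω = Δθ/dt = 1.500000/1.0 = 1.5000
R = Δx/(sin θ' − sin θ) = -1.3333
v = R·ω = -1.3333·1.5000 = -2.0000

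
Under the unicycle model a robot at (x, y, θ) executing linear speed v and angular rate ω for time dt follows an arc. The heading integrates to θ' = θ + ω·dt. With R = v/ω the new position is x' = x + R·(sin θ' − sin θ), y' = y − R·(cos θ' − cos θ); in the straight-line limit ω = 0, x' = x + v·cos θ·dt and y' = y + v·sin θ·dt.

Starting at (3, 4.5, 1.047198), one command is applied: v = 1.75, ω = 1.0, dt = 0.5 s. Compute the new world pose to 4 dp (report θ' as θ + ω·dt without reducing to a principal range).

θ' = 1.0472 + 1.0·0.5 = 1.5472
R = v/ω = 1.75/1.0 = 1.7500
x' = 3 + 1.7500·(sin 1.5472 − sin 1.0472) = 3.2340
y' = 4.5 − 1.7500·(cos 1.5472 − cos 1.0472) = 5.3337

(3.2340, 5.3337, 1.5472)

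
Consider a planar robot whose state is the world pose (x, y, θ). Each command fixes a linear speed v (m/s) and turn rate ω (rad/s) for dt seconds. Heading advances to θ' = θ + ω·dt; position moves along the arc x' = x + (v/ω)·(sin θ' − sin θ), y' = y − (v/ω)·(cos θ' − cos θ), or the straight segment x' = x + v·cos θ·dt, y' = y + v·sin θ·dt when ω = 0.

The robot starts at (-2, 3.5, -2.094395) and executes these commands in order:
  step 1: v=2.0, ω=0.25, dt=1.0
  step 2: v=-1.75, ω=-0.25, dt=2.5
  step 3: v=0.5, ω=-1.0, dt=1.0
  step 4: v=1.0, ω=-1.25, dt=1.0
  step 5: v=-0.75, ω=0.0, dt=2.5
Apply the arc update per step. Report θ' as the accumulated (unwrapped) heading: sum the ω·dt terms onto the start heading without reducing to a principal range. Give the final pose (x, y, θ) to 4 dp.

step 1: θ'=-1.8444 (R=8.0000) → pose (-2.7742, 1.6616, -1.8444)
step 2: θ'=-2.4694 (R=7.0000) → pose (-0.3936, 5.2474, -2.4694)
step 3: θ'=-3.4694 (R=-0.5000) → pose (-0.8659, 5.1652, -3.4694)
step 4: θ'=-4.7194 (R=-0.8000) → pose (-1.4083, 5.9282, -4.7194)
step 5: θ'=-4.7194 (straight) → pose (-1.4214, 4.0533, -4.7194)

(-1.4214, 4.0533, -4.7194)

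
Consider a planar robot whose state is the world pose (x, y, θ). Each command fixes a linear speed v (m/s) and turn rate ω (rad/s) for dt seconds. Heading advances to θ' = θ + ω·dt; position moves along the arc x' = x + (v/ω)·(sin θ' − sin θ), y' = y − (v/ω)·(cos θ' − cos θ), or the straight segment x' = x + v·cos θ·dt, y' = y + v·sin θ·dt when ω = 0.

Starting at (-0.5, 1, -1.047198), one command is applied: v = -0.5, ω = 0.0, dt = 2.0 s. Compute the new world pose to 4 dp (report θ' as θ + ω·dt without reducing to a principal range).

(-1.0000, 1.8660, -1.0472)

θ' = -1.0472 + 0.0·2.0 = -1.0472
ω = 0 → straight: x' = -0.5 + -0.5·cos(-1.0472)·2.0 = -1.0000
y' = 1 + -0.5·sin(-1.0472)·2.0 = 1.8660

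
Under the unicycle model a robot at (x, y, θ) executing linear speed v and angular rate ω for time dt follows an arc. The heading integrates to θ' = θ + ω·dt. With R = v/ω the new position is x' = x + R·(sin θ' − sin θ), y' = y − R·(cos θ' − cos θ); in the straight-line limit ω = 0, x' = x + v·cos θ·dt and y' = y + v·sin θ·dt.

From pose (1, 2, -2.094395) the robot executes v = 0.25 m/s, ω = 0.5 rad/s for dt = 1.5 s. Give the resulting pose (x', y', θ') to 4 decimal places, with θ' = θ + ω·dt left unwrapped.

(0.9458, 1.6378, -1.3444)

θ' = -2.0944 + 0.5·1.5 = -1.3444
R = v/ω = 0.25/0.5 = 0.5000
x' = 1 + 0.5000·(sin -1.3444 − sin -2.0944) = 0.9458
y' = 2 − 0.5000·(cos -1.3444 − cos -2.0944) = 1.6378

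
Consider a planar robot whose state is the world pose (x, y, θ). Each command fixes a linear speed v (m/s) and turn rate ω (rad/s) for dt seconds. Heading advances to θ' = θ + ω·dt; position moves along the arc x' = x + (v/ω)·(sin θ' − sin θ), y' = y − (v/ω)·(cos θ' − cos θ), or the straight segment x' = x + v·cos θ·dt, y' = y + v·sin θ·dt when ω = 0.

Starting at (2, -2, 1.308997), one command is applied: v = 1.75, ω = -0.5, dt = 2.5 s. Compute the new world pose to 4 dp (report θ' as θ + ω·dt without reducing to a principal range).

θ' = 1.3090 + -0.5·2.5 = 0.0590
R = v/ω = 1.75/-0.5 = -3.5000
x' = 2 + -3.5000·(sin 0.0590 − sin 1.3090) = 5.1744
y' = -2 − -3.5000·(cos 0.0590 − cos 1.3090) = 0.5880

(5.1744, 0.5880, 0.0590)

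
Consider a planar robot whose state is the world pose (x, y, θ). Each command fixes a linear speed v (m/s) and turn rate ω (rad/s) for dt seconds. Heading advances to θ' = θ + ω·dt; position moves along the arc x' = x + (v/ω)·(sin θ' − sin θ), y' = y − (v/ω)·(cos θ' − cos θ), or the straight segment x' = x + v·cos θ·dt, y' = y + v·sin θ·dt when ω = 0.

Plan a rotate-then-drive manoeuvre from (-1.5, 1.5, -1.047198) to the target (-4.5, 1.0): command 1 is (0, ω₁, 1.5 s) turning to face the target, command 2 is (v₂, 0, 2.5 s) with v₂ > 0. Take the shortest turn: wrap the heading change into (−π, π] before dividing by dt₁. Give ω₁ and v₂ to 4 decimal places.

ω₁ = -1.2862, v₂ = 1.2166

heading to target = atan2(1−1.5, -4.5−-1.5) = -2.9764
Δθ = wrap(-2.9764 − -1.0472) = -1.9292; ω₁ = Δθ/dt₁ = -1.2862
distance = √((-4.5−-1.5)² + (1−1.5)²) = 3.0414; v₂ = distance/dt₂ = 1.2166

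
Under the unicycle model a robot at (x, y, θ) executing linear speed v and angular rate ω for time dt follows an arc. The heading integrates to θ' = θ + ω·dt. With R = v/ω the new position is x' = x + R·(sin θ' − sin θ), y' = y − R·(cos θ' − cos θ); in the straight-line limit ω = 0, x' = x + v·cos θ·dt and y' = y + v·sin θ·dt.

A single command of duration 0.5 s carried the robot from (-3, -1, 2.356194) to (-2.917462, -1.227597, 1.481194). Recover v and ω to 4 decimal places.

v = -0.5000, ω = -1.7500

Δθ = 1.481194 − 2.356194 = -0.875000
ω = Δθ/dt = -0.875000/0.5 = -1.7500
R = −Δy/(cos θ' − cos θ) = 0.2857
v = R·ω = 0.2857·-1.7500 = -0.5000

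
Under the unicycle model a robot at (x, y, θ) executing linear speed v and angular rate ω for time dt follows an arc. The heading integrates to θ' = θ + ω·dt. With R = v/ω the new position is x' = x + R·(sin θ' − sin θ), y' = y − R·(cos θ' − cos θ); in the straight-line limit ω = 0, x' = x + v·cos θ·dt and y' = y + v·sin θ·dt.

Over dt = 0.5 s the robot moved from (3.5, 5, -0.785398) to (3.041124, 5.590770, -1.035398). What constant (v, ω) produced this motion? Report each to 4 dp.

v = -1.5000, ω = -0.5000

Δθ = -1.035398 − -0.785398 = -0.250000
ω = Δθ/dt = -0.250000/0.5 = -0.5000
R = −Δy/(cos θ' − cos θ) = 3.0000
v = R·ω = 3.0000·-0.5000 = -1.5000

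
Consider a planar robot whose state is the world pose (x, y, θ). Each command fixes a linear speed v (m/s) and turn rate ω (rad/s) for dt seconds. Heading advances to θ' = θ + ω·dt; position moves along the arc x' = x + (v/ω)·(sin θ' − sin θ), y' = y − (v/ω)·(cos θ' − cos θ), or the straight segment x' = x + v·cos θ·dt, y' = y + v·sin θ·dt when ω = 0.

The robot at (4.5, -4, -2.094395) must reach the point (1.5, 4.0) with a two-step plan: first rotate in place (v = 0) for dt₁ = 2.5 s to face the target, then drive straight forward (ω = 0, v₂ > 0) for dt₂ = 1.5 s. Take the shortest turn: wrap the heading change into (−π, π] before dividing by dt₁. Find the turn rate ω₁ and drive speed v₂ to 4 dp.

ω₁ = -0.9037, v₂ = 5.6960

heading to target = atan2(4−-4, 1.5−4.5) = 1.9296
Δθ = wrap(1.9296 − -2.0944) = -2.2592; ω₁ = Δθ/dt₁ = -0.9037
distance = √((1.5−4.5)² + (4−-4)²) = 8.5440; v₂ = distance/dt₂ = 5.6960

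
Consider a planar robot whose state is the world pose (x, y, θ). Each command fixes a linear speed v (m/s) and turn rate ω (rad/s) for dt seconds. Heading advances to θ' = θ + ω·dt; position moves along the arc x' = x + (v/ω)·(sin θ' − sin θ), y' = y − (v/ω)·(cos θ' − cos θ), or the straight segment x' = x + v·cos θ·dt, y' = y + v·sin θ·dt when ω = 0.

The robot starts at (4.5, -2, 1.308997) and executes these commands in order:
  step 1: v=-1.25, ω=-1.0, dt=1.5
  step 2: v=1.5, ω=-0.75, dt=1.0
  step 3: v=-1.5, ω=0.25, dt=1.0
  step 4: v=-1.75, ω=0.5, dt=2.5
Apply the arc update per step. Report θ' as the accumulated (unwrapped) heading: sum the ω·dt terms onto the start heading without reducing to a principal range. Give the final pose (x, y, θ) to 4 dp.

step 1: θ'=-0.1910 (R=1.2500) → pose (3.0553, -2.9037, -0.1910)
step 2: θ'=-0.9410 (R=-2.0000) → pose (4.2919, -3.6894, -0.9410)
step 3: θ'=-0.6910 (R=-6.0000) → pose (3.2669, -2.5996, -0.6910)
step 4: θ'=0.5590 (R=-3.5000) → pose (-0.8199, -2.3295, 0.5590)

(-0.8199, -2.3295, 0.5590)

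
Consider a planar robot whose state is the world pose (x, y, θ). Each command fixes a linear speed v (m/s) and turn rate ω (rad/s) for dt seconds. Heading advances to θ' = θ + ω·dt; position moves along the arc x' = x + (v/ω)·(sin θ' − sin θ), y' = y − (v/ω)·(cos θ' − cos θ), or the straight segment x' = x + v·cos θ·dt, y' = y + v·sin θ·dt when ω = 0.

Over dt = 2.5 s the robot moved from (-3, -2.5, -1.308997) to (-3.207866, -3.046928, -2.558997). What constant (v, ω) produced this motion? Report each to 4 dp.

v = 0.2500, ω = -0.5000

Δθ = -2.558997 − -1.308997 = -1.250000
ω = Δθ/dt = -1.250000/2.5 = -0.5000
R = −Δy/(cos θ' − cos θ) = -0.5000
v = R·ω = -0.5000·-0.5000 = 0.2500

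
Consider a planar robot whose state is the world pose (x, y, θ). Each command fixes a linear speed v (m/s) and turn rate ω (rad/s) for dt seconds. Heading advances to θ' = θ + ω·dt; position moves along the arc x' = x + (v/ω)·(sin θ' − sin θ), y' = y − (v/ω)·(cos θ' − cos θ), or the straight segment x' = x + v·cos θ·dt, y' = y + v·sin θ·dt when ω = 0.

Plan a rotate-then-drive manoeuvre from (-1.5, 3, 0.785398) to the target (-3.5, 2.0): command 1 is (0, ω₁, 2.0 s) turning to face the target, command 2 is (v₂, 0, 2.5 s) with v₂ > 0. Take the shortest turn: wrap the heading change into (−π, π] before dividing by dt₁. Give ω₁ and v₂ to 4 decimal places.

heading to target = atan2(2−3, -3.5−-1.5) = -2.6779
Δθ = wrap(-2.6779 − 0.7854) = 2.8198; ω₁ = Δθ/dt₁ = 1.4099
distance = √((-3.5−-1.5)² + (2−3)²) = 2.2361; v₂ = distance/dt₂ = 0.8944

ω₁ = 1.4099, v₂ = 0.8944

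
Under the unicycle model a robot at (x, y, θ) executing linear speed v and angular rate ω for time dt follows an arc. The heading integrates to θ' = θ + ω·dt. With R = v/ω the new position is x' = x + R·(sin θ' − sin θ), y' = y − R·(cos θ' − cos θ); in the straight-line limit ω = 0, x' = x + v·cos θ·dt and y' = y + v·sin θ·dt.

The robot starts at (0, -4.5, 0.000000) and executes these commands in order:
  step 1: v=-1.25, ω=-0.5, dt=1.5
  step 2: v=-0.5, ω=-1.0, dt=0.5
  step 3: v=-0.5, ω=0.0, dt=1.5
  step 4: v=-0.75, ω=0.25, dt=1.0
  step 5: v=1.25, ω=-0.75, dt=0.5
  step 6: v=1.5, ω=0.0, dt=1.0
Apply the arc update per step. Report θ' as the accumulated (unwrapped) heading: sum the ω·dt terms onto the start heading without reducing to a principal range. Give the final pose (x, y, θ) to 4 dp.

step 1: θ'=-0.7500 (R=2.5000) → pose (-1.7041, -3.8292, -0.7500)
step 2: θ'=-1.2500 (R=0.5000) → pose (-1.8378, -3.6210, -1.2500)
step 3: θ'=-1.2500 (straight) → pose (-2.0743, -2.9093, -1.2500)
step 4: θ'=-1.0000 (R=-3.0000) → pose (-2.3968, -2.2344, -1.0000)
step 5: θ'=-1.3750 (R=-1.6667) → pose (-2.1644, -2.8106, -1.3750)
step 6: θ'=-1.3750 (straight) → pose (-1.8726, -4.2820, -1.3750)

(-1.8726, -4.2820, -1.3750)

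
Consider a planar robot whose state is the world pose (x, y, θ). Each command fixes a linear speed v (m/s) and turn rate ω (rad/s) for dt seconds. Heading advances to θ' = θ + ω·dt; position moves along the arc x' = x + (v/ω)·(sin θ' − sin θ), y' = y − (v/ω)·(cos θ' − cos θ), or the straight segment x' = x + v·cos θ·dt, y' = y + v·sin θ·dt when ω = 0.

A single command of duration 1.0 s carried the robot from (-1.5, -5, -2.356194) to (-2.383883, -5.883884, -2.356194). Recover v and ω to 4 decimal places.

v = 1.2500, ω = 0.0000

Δθ = -2.356194 − -2.356194 = 0.000000
ω = Δθ/dt = 0.000000/1.0 = 0.0000
ω = 0 → v = (Δx·cos θ + Δy·sin θ)/dt = 1.2500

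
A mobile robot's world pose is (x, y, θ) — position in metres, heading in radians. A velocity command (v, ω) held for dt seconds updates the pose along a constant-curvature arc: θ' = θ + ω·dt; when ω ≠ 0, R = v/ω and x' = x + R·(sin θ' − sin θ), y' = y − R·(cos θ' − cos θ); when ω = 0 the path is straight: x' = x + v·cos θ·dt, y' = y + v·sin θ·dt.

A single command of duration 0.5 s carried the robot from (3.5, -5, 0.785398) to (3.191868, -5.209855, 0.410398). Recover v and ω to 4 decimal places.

Δθ = 0.410398 − 0.785398 = -0.375000
ω = Δθ/dt = -0.375000/0.5 = -0.7500
R = Δx/(sin θ' − sin θ) = 1.0000
v = R·ω = 1.0000·-0.7500 = -0.7500

v = -0.7500, ω = -0.7500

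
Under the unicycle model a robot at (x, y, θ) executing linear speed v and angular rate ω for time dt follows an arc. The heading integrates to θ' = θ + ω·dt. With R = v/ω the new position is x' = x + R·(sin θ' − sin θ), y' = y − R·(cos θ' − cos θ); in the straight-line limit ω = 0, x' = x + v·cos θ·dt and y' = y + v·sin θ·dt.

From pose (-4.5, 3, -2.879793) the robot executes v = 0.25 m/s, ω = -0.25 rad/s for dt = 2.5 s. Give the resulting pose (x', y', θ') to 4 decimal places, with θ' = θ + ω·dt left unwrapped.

θ' = -2.8798 + -0.25·2.5 = -3.5048
R = v/ω = 0.25/-0.25 = -1.0000
x' = -4.5 + -1.0000·(sin -3.5048 − sin -2.8798) = -5.1141
y' = 3 − -1.0000·(cos -3.5048 − cos -2.8798) = 3.0312

(-5.1141, 3.0312, -3.5048)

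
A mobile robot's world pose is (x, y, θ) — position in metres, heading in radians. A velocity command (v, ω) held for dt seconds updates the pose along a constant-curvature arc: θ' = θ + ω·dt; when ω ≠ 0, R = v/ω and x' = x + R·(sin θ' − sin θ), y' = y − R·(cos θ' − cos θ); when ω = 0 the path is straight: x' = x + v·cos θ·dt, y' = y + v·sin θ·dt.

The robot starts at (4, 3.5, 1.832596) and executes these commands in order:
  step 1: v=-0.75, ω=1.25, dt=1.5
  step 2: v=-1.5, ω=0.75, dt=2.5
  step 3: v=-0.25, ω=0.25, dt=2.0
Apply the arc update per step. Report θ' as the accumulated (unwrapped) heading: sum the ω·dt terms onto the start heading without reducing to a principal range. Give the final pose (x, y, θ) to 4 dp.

(4.6727, 6.5814, 6.0826)

step 1: θ'=3.7076 (R=-0.6000) → pose (4.9013, 3.1489, 3.7076)
step 2: θ'=5.5826 (R=-2.0000) → pose (5.1181, 6.3659, 5.5826)
step 3: θ'=6.0826 (R=-1.0000) → pose (4.6727, 6.5814, 6.0826)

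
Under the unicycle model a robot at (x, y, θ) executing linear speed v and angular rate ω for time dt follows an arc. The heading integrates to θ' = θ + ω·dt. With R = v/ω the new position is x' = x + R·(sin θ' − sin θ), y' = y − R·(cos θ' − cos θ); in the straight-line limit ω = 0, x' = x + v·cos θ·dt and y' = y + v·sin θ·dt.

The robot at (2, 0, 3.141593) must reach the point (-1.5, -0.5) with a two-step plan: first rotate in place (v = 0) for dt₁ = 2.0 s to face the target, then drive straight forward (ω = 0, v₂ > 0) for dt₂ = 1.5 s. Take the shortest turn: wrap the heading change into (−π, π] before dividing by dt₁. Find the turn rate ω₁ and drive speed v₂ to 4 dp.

ω₁ = 0.0709, v₂ = 2.3570

heading to target = atan2(-0.5−0, -1.5−2) = -2.9997
Δθ = wrap(-2.9997 − 3.1416) = 0.1419; ω₁ = Δθ/dt₁ = 0.0709
distance = √((-1.5−2)² + (-0.5−0)²) = 3.5355; v₂ = distance/dt₂ = 2.3570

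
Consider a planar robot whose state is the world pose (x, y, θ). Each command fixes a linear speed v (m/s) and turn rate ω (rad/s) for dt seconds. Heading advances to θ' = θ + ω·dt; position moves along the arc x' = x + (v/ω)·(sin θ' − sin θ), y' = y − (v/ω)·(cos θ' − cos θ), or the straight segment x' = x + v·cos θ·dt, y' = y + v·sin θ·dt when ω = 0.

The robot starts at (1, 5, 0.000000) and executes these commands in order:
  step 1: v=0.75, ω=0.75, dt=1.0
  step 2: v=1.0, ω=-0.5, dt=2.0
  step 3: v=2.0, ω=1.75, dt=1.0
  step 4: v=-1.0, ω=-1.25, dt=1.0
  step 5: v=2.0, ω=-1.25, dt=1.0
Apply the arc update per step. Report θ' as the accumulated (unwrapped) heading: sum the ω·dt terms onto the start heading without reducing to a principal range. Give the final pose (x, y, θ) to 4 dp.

(6.1046, 5.3649, -1.0000)

step 1: θ'=0.7500 (R=1.0000) → pose (1.6816, 5.2683, 0.7500)
step 2: θ'=-0.2500 (R=-2.0000) → pose (3.5397, 5.7428, -0.2500)
step 3: θ'=1.5000 (R=1.1429) → pose (4.9625, 6.7692, 1.5000)
step 4: θ'=0.2500 (R=0.8000) → pose (4.3624, 6.0507, 0.2500)
step 5: θ'=-1.0000 (R=-1.6000) → pose (6.1046, 5.3649, -1.0000)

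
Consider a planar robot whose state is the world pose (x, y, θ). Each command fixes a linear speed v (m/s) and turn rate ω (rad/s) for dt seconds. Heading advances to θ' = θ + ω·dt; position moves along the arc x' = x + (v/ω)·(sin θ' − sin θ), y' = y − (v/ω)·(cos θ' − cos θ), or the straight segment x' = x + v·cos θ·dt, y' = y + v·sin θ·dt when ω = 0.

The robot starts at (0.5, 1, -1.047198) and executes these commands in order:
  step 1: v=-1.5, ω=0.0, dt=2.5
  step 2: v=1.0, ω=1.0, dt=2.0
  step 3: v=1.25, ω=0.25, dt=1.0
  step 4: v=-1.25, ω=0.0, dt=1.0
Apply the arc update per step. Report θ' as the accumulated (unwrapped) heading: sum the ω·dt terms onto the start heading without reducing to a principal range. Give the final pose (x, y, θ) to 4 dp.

step 1: θ'=-1.0472 (straight) → pose (-1.3750, 4.2476, -1.0472)
step 2: θ'=0.9528 (R=1.0000) → pose (0.3061, 4.1682, 0.9528)
step 3: θ'=1.2028 (R=5.0000) → pose (0.8961, 5.2665, 1.2028)
step 4: θ'=1.2028 (straight) → pose (0.4464, 4.1002, 1.2028)

(0.4464, 4.1002, 1.2028)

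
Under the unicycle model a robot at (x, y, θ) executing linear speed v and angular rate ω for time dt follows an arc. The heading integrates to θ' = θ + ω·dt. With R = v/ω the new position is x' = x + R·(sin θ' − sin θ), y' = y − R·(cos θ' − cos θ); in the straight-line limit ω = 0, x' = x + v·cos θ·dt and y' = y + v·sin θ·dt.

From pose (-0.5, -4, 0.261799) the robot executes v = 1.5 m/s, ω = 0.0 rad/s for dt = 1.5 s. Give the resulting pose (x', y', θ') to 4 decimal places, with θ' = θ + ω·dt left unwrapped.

θ' = 0.2618 + 0.0·1.5 = 0.2618
ω = 0 → straight: x' = -0.5 + 1.5·cos(0.2618)·1.5 = 1.6733
y' = -4 + 1.5·sin(0.2618)·1.5 = -3.4177

(1.6733, -3.4177, 0.2618)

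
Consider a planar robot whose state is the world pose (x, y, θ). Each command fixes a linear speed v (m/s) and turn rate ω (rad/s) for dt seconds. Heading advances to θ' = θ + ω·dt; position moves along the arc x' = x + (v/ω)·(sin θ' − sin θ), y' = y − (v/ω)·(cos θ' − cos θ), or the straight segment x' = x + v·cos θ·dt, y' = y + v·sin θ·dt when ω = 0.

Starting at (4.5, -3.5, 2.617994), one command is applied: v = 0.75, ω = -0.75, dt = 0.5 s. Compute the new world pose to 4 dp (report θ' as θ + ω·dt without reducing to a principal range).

(4.2175, -3.2567, 2.2430)

θ' = 2.6180 + -0.75·0.5 = 2.2430
R = v/ω = 0.75/-0.75 = -1.0000
x' = 4.5 + -1.0000·(sin 2.2430 − sin 2.6180) = 4.2175
y' = -3.5 − -1.0000·(cos 2.2430 − cos 2.6180) = -3.2567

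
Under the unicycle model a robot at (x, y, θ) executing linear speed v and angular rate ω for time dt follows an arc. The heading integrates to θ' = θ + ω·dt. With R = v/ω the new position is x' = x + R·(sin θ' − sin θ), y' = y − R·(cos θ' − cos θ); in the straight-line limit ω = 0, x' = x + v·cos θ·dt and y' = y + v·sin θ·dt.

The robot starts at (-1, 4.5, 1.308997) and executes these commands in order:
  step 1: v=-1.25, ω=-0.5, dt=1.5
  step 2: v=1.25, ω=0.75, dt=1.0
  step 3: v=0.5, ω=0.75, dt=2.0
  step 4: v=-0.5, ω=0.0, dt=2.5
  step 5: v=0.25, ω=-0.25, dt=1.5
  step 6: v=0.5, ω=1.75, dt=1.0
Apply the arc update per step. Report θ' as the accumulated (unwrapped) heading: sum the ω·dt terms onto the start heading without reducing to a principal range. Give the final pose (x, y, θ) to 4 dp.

(-1.3638, 4.5159, 4.1840)

step 1: θ'=0.5590 (R=2.5000) → pose (-2.0890, 3.0276, 0.5590)
step 2: θ'=1.3090 (R=1.6667) → pose (-1.3630, 4.0092, 1.3090)
step 3: θ'=2.8090 (R=0.6667) → pose (-1.7893, 4.8119, 2.8090)
step 4: θ'=2.8090 (straight) → pose (-0.6078, 4.4037, 2.8090)
step 5: θ'=2.4340 (R=-1.0000) → pose (-0.9313, 4.5890, 2.4340)
step 6: θ'=4.1840 (R=0.2857) → pose (-1.3638, 4.5159, 4.1840)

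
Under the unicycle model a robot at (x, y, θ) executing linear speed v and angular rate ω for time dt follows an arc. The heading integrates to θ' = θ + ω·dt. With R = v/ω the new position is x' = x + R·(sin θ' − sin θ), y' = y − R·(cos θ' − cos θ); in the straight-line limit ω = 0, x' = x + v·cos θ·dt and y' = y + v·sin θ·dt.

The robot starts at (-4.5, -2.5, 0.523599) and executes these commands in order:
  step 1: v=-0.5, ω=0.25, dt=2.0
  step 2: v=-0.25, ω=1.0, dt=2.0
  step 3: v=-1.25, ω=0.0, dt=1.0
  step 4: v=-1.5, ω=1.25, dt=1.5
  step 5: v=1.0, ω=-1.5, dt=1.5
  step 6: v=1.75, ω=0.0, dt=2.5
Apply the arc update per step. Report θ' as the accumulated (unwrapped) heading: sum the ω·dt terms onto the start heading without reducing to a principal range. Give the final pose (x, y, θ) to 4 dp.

(-7.2868, -0.9433, 2.6486)

step 1: θ'=1.0236 (R=-2.0000) → pose (-5.2080, -3.1915, 1.0236)
step 2: θ'=3.0236 (R=-0.2500) → pose (-5.0239, -3.5698, 3.0236)
step 3: θ'=3.0236 (straight) → pose (-3.7826, -3.7169, 3.0236)
step 4: θ'=4.8986 (R=-1.2000) → pose (-2.4621, -2.3031, 4.8986)
step 5: θ'=2.6486 (R=-0.6667) → pose (-3.4327, -3.0138, 2.6486)
step 6: θ'=2.6486 (straight) → pose (-7.2868, -0.9433, 2.6486)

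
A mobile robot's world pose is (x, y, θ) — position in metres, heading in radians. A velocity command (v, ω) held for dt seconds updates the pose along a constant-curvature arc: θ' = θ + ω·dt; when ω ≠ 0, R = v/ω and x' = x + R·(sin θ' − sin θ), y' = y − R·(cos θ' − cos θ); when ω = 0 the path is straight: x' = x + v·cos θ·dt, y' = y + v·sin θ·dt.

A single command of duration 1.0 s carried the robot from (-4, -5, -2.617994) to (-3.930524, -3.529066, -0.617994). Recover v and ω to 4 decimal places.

v = -1.7500, ω = 2.0000

Δθ = -0.617994 − -2.617994 = 2.000000
ω = Δθ/dt = 2.000000/1.0 = 2.0000
R = −Δy/(cos θ' − cos θ) = -0.8750
v = R·ω = -0.8750·2.0000 = -1.7500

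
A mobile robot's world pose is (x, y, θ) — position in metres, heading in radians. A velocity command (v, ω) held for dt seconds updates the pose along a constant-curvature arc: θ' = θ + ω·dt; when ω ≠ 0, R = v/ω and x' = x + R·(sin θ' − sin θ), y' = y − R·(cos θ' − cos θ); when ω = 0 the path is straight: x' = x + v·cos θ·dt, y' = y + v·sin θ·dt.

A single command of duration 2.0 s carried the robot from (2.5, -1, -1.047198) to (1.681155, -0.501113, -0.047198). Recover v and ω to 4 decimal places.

v = -0.5000, ω = 0.5000

Δθ = -0.047198 − -1.047198 = 1.000000
ω = Δθ/dt = 1.000000/2.0 = 0.5000
R = Δx/(sin θ' − sin θ) = -1.0000
v = R·ω = -1.0000·0.5000 = -0.5000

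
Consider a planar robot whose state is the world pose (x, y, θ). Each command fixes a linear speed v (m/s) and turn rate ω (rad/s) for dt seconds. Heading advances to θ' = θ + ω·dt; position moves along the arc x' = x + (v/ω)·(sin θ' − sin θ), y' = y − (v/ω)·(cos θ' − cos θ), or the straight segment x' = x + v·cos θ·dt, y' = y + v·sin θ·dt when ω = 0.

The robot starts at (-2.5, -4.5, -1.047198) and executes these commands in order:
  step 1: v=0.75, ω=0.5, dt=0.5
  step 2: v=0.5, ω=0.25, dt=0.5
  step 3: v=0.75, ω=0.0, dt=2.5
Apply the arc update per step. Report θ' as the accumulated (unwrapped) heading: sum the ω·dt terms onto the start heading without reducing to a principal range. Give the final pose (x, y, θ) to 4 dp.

step 1: θ'=-0.7972 (R=1.5000) → pose (-2.2741, -4.7981, -0.7972)
step 2: θ'=-0.6722 (R=2.0000) → pose (-2.0887, -4.9656, -0.6722)
step 3: θ'=-0.6722 (straight) → pose (-0.6216, -6.1331, -0.6722)

(-0.6216, -6.1331, -0.6722)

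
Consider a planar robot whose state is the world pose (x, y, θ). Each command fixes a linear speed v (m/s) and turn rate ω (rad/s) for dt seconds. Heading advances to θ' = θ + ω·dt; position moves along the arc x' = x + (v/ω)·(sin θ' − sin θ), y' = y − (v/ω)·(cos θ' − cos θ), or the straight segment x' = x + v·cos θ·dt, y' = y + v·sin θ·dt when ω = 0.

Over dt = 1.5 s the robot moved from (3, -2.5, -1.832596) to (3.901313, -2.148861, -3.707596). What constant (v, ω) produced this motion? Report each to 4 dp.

v = -0.7500, ω = -1.2500

Δθ = -3.707596 − -1.832596 = -1.875000
ω = Δθ/dt = -1.875000/1.5 = -1.2500
R = Δx/(sin θ' − sin θ) = 0.6000
v = R·ω = 0.6000·-1.2500 = -0.7500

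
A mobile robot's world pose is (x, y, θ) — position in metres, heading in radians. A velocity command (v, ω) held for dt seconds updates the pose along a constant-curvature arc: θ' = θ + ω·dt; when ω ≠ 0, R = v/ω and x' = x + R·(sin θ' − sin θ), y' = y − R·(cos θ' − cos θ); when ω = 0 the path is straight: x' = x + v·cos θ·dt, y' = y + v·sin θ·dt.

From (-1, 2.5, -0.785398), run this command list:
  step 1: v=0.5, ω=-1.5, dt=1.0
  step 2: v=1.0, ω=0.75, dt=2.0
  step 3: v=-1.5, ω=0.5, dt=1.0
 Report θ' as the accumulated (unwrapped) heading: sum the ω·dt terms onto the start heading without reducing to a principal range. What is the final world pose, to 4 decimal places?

step 1: θ'=-2.2854 (R=-0.3333) → pose (-0.9839, 2.0459, -2.2854)
step 2: θ'=-0.7854 (R=1.3333) → pose (-0.9196, 0.2293, -0.7854)
step 3: θ'=-0.2854 (R=-3.0000) → pose (-2.1963, 0.9866, -0.2854)

(-2.1963, 0.9866, -0.2854)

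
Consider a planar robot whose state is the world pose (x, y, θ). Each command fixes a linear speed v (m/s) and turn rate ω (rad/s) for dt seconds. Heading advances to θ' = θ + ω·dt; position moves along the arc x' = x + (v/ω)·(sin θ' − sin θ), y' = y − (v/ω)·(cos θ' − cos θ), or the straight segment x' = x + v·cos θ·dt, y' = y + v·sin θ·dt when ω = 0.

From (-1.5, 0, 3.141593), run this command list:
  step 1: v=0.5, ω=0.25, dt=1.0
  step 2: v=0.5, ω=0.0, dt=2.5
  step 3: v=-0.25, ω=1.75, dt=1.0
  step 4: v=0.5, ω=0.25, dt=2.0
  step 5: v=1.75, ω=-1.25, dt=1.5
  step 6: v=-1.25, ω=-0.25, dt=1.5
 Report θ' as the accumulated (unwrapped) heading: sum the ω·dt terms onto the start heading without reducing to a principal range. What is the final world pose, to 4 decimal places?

step 1: θ'=3.3916 (R=2.0000) → pose (-1.9948, -0.0622, 3.3916)
step 2: θ'=3.3916 (straight) → pose (-3.2059, -0.3714, 3.3916)
step 3: θ'=5.1416 (R=-0.1429) → pose (-3.1114, -0.1736, 5.1416)
step 4: θ'=5.6416 (R=2.0000) → pose (-2.4897, -0.9436, 5.6416)
step 5: θ'=3.7666 (R=-1.4000) → pose (-2.5085, -3.2005, 3.7666)
step 6: θ'=3.3916 (R=5.0000) → pose (-0.8200, -2.4108, 3.3916)

(-0.8200, -2.4108, 3.3916)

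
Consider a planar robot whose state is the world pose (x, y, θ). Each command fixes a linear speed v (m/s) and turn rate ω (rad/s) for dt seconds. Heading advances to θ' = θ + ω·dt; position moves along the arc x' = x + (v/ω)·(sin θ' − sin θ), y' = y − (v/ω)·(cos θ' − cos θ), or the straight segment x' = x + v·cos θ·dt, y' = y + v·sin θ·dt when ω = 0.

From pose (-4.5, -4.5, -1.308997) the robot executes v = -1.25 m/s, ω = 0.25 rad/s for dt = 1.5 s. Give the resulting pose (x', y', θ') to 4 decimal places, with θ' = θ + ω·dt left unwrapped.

θ' = -1.3090 + 0.25·1.5 = -0.9340
R = v/ω = -1.25/0.25 = -5.0000
x' = -4.5 + -5.0000·(sin -0.9340 − sin -1.3090) = -5.3096
y' = -4.5 − -5.0000·(cos -0.9340 − cos -1.3090) = -2.8210

(-5.3096, -2.8210, -0.9340)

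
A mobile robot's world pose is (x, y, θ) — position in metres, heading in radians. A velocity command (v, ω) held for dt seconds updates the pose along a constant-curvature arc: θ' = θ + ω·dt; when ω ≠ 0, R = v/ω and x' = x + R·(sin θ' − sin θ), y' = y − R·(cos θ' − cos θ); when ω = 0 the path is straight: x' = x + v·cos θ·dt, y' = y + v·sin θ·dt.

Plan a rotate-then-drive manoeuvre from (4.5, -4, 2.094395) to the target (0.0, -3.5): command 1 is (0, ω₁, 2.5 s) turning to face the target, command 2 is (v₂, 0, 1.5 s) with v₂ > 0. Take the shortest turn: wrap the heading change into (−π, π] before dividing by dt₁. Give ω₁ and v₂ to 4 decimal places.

heading to target = atan2(-3.5−-4, 0−4.5) = 3.0309
Δθ = wrap(3.0309 − 2.0944) = 0.9365; ω₁ = Δθ/dt₁ = 0.3746
distance = √((0−4.5)² + (-3.5−-4)²) = 4.5277; v₂ = distance/dt₂ = 3.0185

ω₁ = 0.3746, v₂ = 3.0185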